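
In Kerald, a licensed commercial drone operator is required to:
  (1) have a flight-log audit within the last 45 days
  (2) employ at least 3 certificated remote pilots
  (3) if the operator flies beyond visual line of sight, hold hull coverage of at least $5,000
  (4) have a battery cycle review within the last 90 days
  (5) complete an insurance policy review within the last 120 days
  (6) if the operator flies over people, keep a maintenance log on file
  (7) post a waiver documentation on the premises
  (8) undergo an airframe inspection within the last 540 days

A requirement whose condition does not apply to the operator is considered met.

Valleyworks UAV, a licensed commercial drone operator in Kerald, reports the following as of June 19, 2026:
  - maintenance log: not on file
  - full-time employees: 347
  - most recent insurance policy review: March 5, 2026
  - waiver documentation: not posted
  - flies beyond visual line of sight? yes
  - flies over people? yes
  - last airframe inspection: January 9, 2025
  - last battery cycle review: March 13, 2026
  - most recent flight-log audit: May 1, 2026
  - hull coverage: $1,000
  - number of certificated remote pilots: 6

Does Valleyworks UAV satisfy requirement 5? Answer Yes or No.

Yes

5. insurance policy review 106 days ago vs limit 120 → met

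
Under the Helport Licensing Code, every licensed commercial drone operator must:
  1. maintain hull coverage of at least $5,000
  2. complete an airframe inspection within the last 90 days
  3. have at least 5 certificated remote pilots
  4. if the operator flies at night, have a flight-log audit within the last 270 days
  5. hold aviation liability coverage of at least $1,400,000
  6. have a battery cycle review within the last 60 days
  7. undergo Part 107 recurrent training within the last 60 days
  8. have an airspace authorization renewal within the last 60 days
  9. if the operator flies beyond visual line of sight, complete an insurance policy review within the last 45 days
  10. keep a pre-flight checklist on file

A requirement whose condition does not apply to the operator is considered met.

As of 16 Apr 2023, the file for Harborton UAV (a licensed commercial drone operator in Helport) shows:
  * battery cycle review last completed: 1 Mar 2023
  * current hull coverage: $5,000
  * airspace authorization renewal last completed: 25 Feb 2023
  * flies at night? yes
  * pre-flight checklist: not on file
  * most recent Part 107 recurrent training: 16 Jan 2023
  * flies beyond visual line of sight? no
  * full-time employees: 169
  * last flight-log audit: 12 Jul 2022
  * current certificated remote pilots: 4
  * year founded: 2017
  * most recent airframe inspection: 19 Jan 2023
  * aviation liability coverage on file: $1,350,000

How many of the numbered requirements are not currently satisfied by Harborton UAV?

5

1. hull coverage $5,000 ≥ $5,000 → met
2. airframe inspection 87 days ago vs limit 90 → met
3. certificated remote pilots 4 < 5 → not met
4. condition 'flies at night' holds; flight-log audit 278 days ago vs limit 270 → not met
5. aviation liability coverage $1,350,000 < $1,400,000 → not met
6. battery cycle review 46 days ago vs limit 60 → met
7. Part 107 recurrent training 90 days ago vs limit 60 → not met
8. airspace authorization renewal 50 days ago vs limit 60 → met
9. condition 'flies beyond visual line of sight' does not hold → requirement n/a → met
10. pre-flight checklist absent → not met
Not met: 5 of 10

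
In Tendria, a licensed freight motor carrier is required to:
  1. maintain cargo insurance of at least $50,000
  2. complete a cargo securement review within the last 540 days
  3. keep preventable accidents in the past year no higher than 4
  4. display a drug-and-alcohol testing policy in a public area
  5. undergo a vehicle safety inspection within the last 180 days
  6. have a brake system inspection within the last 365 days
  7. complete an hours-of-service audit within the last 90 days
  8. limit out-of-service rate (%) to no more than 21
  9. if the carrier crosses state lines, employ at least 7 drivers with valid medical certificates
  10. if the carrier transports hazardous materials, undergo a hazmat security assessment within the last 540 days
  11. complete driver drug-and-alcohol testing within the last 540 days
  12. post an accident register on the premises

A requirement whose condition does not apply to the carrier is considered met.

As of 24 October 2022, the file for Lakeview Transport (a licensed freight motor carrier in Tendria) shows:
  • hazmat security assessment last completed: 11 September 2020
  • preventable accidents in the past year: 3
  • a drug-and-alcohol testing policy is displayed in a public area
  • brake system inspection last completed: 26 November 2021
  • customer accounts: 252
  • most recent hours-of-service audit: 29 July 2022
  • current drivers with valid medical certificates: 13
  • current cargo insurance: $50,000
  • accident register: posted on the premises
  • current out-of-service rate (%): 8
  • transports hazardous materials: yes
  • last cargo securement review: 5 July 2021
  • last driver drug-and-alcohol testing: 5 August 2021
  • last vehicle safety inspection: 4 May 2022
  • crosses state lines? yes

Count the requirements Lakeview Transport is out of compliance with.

1

1. cargo insurance $50,000 ≥ $50,000 → met
2. cargo securement review 476 days ago vs limit 540 → met
3. preventable accidents in the past year 3 ≤ 4 → met
4. drug-and-alcohol testing policy present → met
5. vehicle safety inspection 173 days ago vs limit 180 → met
6. brake system inspection 332 days ago vs limit 365 → met
7. hours-of-service audit 87 days ago vs limit 90 → met
8. out-of-service rate (%) 8 ≤ 21 → met
9. condition 'crosses state lines' holds; drivers with valid medical certificates 13 ≥ 7 → met
10. condition 'transports hazardous materials' holds; hazmat security assessment 773 days ago vs limit 540 → not met
11. driver drug-and-alcohol testing 445 days ago vs limit 540 → met
12. accident register present → met
Not met: 1 of 12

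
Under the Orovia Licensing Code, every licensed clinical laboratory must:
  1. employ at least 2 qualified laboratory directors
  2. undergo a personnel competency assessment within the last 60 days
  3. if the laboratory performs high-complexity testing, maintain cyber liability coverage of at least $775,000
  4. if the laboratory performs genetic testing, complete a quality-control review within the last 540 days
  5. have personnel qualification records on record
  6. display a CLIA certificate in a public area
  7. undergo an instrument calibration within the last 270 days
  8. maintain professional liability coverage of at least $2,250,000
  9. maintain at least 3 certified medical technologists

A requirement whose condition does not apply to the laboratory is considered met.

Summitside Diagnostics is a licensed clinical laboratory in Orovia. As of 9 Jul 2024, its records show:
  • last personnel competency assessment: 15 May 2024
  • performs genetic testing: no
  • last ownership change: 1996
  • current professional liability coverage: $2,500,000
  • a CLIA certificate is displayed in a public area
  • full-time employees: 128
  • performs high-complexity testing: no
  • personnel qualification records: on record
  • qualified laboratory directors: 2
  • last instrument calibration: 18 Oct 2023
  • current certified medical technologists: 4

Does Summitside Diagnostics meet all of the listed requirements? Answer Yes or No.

1. qualified laboratory directors 2 ≥ 2 → met
2. personnel competency assessment 55 days ago vs limit 60 → met
3. condition 'performs high-complexity testing' does not hold → requirement n/a → met
4. condition 'performs genetic testing' does not hold → requirement n/a → met
5. personnel qualification records present → met
6. CLIA certificate present → met
7. instrument calibration 265 days ago vs limit 270 → met
8. professional liability coverage $2,500,000 ≥ $2,250,000 → met
9. certified medical technologists 4 ≥ 3 → met
All met.

Yes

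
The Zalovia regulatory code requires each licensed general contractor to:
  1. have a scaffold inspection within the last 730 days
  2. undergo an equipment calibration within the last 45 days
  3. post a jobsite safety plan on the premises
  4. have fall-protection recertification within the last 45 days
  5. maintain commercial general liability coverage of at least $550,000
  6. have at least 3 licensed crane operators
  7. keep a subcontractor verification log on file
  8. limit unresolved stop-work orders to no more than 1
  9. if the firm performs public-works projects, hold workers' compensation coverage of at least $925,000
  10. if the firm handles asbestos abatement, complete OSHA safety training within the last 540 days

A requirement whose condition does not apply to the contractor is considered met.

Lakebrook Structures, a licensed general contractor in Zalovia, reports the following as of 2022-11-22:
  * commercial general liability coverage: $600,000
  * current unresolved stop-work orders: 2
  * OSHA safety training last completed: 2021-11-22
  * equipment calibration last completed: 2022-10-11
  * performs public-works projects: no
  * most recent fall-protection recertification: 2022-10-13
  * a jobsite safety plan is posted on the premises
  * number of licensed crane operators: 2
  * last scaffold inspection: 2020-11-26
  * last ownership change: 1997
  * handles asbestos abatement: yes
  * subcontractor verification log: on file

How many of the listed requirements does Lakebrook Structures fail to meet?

2

1. scaffold inspection 726 days ago vs limit 730 → met
2. equipment calibration 42 days ago vs limit 45 → met
3. jobsite safety plan present → met
4. fall-protection recertification 40 days ago vs limit 45 → met
5. commercial general liability coverage $600,000 ≥ $550,000 → met
6. licensed crane operators 2 < 3 → not met
7. subcontractor verification log present → met
8. unresolved stop-work orders 2 > 1 → not met
9. condition 'performs public-works projects' does not hold → requirement n/a → met
10. condition 'handles asbestos abatement' holds; OSHA safety training 365 days ago vs limit 540 → met
Not met: 2 of 10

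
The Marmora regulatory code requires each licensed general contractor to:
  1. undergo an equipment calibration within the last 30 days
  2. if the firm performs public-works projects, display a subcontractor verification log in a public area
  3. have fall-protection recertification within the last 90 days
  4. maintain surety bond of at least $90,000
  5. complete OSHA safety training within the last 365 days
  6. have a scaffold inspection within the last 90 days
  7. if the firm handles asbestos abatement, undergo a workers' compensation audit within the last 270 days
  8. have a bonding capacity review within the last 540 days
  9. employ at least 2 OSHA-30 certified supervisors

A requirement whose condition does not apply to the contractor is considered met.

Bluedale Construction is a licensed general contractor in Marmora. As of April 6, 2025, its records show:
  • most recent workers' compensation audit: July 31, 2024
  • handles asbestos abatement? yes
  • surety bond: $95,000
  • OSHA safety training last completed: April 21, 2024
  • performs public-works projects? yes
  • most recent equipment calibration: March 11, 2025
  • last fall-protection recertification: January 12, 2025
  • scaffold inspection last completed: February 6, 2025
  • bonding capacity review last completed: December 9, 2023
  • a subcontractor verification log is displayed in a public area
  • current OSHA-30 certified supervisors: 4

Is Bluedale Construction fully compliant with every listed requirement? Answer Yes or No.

Yes

1. equipment calibration 26 days ago vs limit 30 → met
2. condition 'performs public-works projects' holds; subcontractor verification log present → met
3. fall-protection recertification 84 days ago vs limit 90 → met
4. surety bond $95,000 ≥ $90,000 → met
5. OSHA safety training 350 days ago vs limit 365 → met
6. scaffold inspection 59 days ago vs limit 90 → met
7. condition 'handles asbestos abatement' holds; workers' compensation audit 249 days ago vs limit 270 → met
8. bonding capacity review 484 days ago vs limit 540 → met
9. OSHA-30 certified supervisors 4 ≥ 2 → met
All met.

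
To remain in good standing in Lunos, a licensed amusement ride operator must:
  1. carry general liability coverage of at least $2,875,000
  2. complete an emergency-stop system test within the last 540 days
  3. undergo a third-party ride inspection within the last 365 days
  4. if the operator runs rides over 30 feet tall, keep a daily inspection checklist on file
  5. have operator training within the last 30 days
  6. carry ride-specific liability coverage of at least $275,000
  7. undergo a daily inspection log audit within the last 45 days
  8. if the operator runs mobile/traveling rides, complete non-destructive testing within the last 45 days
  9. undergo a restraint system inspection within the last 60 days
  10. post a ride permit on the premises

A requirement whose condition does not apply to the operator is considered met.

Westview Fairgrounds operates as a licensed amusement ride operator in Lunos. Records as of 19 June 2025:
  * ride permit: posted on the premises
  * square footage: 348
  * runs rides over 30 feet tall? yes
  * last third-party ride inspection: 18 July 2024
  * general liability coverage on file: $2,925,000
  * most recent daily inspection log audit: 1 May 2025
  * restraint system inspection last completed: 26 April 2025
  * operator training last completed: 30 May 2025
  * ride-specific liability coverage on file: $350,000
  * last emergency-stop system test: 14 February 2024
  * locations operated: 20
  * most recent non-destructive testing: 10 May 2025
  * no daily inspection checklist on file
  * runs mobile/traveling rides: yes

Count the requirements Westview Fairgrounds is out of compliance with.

1. general liability coverage $2,925,000 ≥ $2,875,000 → met
2. emergency-stop system test 491 days ago vs limit 540 → met
3. third-party ride inspection 336 days ago vs limit 365 → met
4. condition 'runs rides over 30 feet tall' holds; daily inspection checklist absent → not met
5. operator training 20 days ago vs limit 30 → met
6. ride-specific liability coverage $350,000 ≥ $275,000 → met
7. daily inspection log audit 49 days ago vs limit 45 → not met
8. condition 'runs mobile/traveling rides' holds; non-destructive testing 40 days ago vs limit 45 → met
9. restraint system inspection 54 days ago vs limit 60 → met
10. ride permit present → met
Not met: 2 of 10

2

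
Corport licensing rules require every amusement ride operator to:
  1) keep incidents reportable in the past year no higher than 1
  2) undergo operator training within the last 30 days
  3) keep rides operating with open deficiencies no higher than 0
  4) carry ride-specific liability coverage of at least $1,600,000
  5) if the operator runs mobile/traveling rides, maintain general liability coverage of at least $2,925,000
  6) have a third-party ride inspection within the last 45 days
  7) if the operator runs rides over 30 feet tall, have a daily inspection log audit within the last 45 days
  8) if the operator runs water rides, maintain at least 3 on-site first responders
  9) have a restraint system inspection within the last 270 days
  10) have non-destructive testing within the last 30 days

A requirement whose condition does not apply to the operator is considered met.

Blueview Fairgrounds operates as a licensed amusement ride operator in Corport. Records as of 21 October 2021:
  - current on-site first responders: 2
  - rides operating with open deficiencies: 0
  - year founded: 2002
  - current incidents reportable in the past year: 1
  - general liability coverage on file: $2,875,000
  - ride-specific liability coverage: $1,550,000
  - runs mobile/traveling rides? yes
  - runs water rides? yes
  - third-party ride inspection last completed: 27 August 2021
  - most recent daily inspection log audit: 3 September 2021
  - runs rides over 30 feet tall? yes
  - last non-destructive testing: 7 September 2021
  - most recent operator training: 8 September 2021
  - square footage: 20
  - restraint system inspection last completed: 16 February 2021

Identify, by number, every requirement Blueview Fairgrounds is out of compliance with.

1. incidents reportable in the past year 1 ≤ 1 → met
2. operator training 43 days ago vs limit 30 → not met
3. rides operating with open deficiencies 0 ≤ 0 → met
4. ride-specific liability coverage $1,550,000 < $1,600,000 → not met
5. condition 'runs mobile/traveling rides' holds; general liability coverage $2,875,000 < $2,925,000 → not met
6. third-party ride inspection 55 days ago vs limit 45 → not met
7. condition 'runs rides over 30 feet tall' holds; daily inspection log audit 48 days ago vs limit 45 → not met
8. condition 'runs water rides' holds; on-site first responders 2 < 3 → not met
9. restraint system inspection 247 days ago vs limit 270 → met
10. non-destructive testing 44 days ago vs limit 30 → not met
Not met: 2, 4, 5, 6, 7, 8, 10

2, 4, 5, 6, 7, 8, 10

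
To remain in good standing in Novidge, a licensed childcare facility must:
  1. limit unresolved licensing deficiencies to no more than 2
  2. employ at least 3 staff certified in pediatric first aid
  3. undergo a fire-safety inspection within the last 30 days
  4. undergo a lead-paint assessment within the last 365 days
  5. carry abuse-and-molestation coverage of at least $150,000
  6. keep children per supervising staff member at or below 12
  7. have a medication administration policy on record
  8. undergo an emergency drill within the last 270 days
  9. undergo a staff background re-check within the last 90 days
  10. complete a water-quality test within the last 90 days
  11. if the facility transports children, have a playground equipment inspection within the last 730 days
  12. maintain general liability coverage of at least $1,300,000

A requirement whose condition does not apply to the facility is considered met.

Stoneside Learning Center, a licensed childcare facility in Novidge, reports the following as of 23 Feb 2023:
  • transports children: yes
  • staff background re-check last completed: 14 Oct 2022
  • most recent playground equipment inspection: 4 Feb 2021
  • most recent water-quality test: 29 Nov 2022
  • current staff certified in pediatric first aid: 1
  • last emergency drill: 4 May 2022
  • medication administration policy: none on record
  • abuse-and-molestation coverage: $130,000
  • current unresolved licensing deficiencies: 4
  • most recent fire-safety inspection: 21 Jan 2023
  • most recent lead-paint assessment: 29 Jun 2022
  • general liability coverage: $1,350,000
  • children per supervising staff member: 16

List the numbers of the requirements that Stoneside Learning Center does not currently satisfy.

1, 2, 3, 5, 6, 7, 8, 9, 11

1. unresolved licensing deficiencies 4 > 2 → not met
2. staff certified in pediatric first aid 1 < 3 → not met
3. fire-safety inspection 33 days ago vs limit 30 → not met
4. lead-paint assessment 239 days ago vs limit 365 → met
5. abuse-and-molestation coverage $130,000 < $150,000 → not met
6. children per supervising staff member 16 > 12 → not met
7. medication administration policy absent → not met
8. emergency drill 295 days ago vs limit 270 → not met
9. staff background re-check 132 days ago vs limit 90 → not met
10. water-quality test 86 days ago vs limit 90 → met
11. condition 'transports children' holds; playground equipment inspection 749 days ago vs limit 730 → not met
12. general liability coverage $1,350,000 ≥ $1,300,000 → met
Not met: 1, 2, 3, 5, 6, 7, 8, 9, 11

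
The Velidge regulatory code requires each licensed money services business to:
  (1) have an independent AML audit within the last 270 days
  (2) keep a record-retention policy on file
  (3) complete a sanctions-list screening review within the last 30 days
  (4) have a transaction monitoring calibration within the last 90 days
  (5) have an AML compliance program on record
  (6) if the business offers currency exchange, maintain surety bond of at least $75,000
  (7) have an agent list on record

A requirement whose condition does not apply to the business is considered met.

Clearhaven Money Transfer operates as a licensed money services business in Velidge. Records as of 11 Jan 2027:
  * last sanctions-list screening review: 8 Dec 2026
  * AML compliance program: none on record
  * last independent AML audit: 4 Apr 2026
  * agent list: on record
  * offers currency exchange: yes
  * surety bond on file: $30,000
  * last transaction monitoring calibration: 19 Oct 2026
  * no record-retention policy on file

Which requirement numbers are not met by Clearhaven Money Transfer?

1. independent AML audit 282 days ago vs limit 270 → not met
2. record-retention policy absent → not met
3. sanctions-list screening review 34 days ago vs limit 30 → not met
4. transaction monitoring calibration 84 days ago vs limit 90 → met
5. AML compliance program absent → not met
6. condition 'offers currency exchange' holds; surety bond $30,000 < $75,000 → not met
7. agent list present → met
Not met: 1, 2, 3, 5, 6

1, 2, 3, 5, 6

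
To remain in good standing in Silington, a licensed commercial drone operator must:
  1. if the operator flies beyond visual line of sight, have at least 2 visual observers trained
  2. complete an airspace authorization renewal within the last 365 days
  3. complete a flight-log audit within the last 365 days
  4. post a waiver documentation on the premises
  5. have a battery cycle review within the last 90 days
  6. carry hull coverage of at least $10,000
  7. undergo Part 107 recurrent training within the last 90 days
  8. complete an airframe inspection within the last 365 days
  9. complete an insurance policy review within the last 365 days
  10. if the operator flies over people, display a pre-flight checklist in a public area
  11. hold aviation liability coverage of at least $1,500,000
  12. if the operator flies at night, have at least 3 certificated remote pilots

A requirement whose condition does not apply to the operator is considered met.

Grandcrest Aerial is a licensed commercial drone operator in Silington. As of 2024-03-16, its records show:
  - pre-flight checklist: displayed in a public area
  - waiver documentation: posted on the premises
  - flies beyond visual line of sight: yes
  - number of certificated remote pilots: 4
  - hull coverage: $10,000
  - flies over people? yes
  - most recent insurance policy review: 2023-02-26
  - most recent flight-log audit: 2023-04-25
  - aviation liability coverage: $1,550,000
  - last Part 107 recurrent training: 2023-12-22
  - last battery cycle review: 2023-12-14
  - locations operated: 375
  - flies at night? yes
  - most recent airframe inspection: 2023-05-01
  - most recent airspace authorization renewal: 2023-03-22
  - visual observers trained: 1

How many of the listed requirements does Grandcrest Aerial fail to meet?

1. condition 'flies beyond visual line of sight' holds; visual observers trained 1 < 2 → not met
2. airspace authorization renewal 360 days ago vs limit 365 → met
3. flight-log audit 326 days ago vs limit 365 → met
4. waiver documentation present → met
5. battery cycle review 93 days ago vs limit 90 → not met
6. hull coverage $10,000 ≥ $10,000 → met
7. Part 107 recurrent training 85 days ago vs limit 90 → met
8. airframe inspection 320 days ago vs limit 365 → met
9. insurance policy review 384 days ago vs limit 365 → not met
10. condition 'flies over people' holds; pre-flight checklist present → met
11. aviation liability coverage $1,550,000 ≥ $1,500,000 → met
12. condition 'flies at night' holds; certificated remote pilots 4 ≥ 3 → met
Not met: 3 of 12

3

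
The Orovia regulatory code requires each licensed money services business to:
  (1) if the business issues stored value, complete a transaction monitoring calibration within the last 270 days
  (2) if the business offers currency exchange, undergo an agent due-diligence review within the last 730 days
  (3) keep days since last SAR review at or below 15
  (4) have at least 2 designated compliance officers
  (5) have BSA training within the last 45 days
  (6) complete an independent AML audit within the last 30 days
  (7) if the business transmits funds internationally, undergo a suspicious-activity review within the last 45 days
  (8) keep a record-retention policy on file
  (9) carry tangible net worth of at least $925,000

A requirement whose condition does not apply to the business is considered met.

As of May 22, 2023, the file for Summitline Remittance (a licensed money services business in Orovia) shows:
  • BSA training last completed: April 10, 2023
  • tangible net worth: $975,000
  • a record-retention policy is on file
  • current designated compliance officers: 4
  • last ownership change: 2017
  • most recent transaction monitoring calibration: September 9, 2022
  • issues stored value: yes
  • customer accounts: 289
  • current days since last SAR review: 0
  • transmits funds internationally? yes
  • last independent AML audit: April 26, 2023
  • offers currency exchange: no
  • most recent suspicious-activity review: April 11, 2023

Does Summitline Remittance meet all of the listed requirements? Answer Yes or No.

1. condition 'issues stored value' holds; transaction monitoring calibration 255 days ago vs limit 270 → met
2. condition 'offers currency exchange' does not hold → requirement n/a → met
3. days since last SAR review 0 ≤ 15 → met
4. designated compliance officers 4 ≥ 2 → met
5. BSA training 42 days ago vs limit 45 → met
6. independent AML audit 26 days ago vs limit 30 → met
7. condition 'transmits funds internationally' holds; suspicious-activity review 41 days ago vs limit 45 → met
8. record-retention policy present → met
9. tangible net worth $975,000 ≥ $925,000 → met
All met.

Yes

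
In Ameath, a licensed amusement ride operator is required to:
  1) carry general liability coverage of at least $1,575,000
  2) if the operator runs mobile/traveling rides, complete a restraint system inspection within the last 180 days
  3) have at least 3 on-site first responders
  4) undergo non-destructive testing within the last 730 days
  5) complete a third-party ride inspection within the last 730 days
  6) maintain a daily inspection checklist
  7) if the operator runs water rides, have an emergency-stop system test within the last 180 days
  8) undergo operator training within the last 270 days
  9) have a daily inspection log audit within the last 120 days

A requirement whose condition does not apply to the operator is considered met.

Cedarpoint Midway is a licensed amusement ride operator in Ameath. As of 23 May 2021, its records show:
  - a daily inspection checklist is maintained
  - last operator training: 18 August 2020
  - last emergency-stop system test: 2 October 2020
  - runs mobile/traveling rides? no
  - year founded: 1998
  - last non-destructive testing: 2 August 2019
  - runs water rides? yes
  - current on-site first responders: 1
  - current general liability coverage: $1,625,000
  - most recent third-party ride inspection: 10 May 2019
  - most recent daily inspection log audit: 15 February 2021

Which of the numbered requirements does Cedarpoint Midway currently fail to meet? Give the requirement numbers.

1. general liability coverage $1,625,000 ≥ $1,575,000 → met
2. condition 'runs mobile/traveling rides' does not hold → requirement n/a → met
3. on-site first responders 1 < 3 → not met
4. non-destructive testing 660 days ago vs limit 730 → met
5. third-party ride inspection 744 days ago vs limit 730 → not met
6. daily inspection checklist present → met
7. condition 'runs water rides' holds; emergency-stop system test 233 days ago vs limit 180 → not met
8. operator training 278 days ago vs limit 270 → not met
9. daily inspection log audit 97 days ago vs limit 120 → met
Not met: 3, 5, 7, 8

3, 5, 7, 8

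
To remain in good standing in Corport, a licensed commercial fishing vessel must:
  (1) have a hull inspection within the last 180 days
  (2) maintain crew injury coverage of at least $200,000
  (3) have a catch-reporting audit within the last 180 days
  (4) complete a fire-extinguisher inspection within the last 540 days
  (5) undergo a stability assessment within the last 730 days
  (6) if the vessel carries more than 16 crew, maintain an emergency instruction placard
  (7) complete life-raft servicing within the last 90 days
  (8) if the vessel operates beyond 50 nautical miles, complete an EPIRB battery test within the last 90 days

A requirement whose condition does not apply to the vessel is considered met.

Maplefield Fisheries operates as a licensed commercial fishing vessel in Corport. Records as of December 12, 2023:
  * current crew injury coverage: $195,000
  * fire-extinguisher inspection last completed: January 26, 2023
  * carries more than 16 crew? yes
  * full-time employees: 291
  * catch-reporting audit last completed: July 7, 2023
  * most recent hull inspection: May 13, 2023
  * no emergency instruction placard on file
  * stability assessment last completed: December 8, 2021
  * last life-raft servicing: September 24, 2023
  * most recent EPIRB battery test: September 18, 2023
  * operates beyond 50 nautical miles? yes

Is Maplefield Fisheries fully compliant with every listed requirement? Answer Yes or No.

1. hull inspection 213 days ago vs limit 180 → not met
2. crew injury coverage $195,000 < $200,000 → not met
3. catch-reporting audit 158 days ago vs limit 180 → met
4. fire-extinguisher inspection 320 days ago vs limit 540 → met
5. stability assessment 734 days ago vs limit 730 → not met
6. condition 'carries more than 16 crew' holds; emergency instruction placard absent → not met
7. life-raft servicing 79 days ago vs limit 90 → met
8. condition 'operates beyond 50 nautical miles' holds; EPIRB battery test 85 days ago vs limit 90 → met
Not met: 1, 2, 5, 6

No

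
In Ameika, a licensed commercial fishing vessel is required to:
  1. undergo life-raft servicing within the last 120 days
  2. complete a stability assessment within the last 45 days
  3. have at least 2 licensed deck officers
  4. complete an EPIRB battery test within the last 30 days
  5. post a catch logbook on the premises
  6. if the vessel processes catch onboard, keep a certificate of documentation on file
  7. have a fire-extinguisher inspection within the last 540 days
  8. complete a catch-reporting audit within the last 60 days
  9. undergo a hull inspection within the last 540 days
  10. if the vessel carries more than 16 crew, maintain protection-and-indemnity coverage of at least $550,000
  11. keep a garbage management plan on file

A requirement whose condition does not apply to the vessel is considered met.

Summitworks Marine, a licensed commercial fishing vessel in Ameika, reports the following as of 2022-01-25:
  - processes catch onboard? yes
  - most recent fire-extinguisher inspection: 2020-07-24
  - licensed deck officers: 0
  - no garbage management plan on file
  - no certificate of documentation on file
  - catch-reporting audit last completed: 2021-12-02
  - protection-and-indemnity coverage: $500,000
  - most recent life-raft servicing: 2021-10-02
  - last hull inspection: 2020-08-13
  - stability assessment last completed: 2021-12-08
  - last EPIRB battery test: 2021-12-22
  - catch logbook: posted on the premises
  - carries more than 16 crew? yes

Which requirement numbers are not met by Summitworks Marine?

1. life-raft servicing 115 days ago vs limit 120 → met
2. stability assessment 48 days ago vs limit 45 → not met
3. licensed deck officers 0 < 2 → not met
4. EPIRB battery test 34 days ago vs limit 30 → not met
5. catch logbook present → met
6. condition 'processes catch onboard' holds; certificate of documentation absent → not met
7. fire-extinguisher inspection 550 days ago vs limit 540 → not met
8. catch-reporting audit 54 days ago vs limit 60 → met
9. hull inspection 530 days ago vs limit 540 → met
10. condition 'carries more than 16 crew' holds; protection-and-indemnity coverage $500,000 < $550,000 → not met
11. garbage management plan absent → not met
Not met: 2, 3, 4, 6, 7, 10, 11

2, 3, 4, 6, 7, 10, 11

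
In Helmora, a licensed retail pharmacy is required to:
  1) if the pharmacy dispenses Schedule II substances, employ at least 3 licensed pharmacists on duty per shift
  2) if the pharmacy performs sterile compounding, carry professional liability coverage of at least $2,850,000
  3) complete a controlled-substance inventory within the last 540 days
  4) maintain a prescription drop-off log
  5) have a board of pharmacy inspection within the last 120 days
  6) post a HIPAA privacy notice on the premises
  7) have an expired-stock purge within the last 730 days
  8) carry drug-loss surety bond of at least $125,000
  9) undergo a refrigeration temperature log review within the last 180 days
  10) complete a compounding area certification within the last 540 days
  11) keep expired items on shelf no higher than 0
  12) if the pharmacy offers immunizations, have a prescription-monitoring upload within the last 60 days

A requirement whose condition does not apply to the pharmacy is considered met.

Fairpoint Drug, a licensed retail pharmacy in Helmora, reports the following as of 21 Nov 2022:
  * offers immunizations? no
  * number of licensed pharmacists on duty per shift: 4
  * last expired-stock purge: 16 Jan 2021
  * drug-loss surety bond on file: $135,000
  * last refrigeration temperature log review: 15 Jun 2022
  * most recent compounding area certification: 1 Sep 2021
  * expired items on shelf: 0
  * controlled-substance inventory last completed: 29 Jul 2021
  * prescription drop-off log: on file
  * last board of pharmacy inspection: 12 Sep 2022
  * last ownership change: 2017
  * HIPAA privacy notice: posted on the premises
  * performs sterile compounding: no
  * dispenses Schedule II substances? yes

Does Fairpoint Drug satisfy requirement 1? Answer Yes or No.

1. condition 'dispenses Schedule II substances' holds; licensed pharmacists on duty per shift 4 ≥ 3 → met

Yes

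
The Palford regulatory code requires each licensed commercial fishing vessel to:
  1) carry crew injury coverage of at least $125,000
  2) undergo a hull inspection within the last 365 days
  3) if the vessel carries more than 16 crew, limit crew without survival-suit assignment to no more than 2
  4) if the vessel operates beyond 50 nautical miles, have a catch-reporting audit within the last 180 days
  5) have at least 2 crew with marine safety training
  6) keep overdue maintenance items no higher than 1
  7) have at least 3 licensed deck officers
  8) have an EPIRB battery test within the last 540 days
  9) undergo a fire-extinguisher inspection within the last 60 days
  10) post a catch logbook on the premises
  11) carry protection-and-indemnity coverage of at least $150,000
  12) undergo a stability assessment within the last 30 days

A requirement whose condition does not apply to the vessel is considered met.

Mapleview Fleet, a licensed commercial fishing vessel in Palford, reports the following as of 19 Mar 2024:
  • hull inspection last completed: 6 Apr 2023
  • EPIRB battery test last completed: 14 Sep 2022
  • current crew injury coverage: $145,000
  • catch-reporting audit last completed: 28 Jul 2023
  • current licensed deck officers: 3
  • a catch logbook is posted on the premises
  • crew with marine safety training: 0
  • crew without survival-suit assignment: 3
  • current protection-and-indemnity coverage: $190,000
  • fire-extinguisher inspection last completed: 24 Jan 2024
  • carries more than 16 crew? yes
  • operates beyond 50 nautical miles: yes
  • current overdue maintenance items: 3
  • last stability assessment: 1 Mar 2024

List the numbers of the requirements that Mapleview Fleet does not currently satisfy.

1. crew injury coverage $145,000 ≥ $125,000 → met
2. hull inspection 348 days ago vs limit 365 → met
3. condition 'carries more than 16 crew' holds; crew without survival-suit assignment 3 > 2 → not met
4. condition 'operates beyond 50 nautical miles' holds; catch-reporting audit 235 days ago vs limit 180 → not met
5. crew with marine safety training 0 < 2 → not met
6. overdue maintenance items 3 > 1 → not met
7. licensed deck officers 3 ≥ 3 → met
8. EPIRB battery test 552 days ago vs limit 540 → not met
9. fire-extinguisher inspection 55 days ago vs limit 60 → met
10. catch logbook present → met
11. protection-and-indemnity coverage $190,000 ≥ $150,000 → met
12. stability assessment 18 days ago vs limit 30 → met
Not met: 3, 4, 5, 6, 8

3, 4, 5, 6, 8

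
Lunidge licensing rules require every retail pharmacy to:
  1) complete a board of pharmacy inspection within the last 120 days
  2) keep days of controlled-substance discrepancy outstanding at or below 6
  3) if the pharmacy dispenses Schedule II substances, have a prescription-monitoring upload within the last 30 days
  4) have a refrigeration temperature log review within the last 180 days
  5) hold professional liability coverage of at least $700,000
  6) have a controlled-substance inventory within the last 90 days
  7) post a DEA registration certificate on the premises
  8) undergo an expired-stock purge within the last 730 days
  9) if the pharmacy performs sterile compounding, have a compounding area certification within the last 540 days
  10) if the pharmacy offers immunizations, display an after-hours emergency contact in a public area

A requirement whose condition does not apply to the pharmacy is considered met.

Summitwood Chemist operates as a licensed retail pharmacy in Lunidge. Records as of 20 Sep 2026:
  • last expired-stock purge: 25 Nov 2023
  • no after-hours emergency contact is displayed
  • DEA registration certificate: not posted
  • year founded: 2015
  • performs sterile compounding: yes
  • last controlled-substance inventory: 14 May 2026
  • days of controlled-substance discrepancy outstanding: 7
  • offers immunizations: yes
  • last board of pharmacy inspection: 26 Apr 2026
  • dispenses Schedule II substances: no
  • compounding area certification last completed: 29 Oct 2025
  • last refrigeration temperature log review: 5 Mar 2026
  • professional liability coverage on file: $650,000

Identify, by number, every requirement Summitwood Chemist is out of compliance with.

1, 2, 4, 5, 6, 7, 8, 10

1. board of pharmacy inspection 147 days ago vs limit 120 → not met
2. days of controlled-substance discrepancy outstanding 7 > 6 → not met
3. condition 'dispenses Schedule II substances' does not hold → requirement n/a → met
4. refrigeration temperature log review 199 days ago vs limit 180 → not met
5. professional liability coverage $650,000 < $700,000 → not met
6. controlled-substance inventory 129 days ago vs limit 90 → not met
7. DEA registration certificate absent → not met
8. expired-stock purge 1030 days ago vs limit 730 → not met
9. condition 'performs sterile compounding' holds; compounding area certification 326 days ago vs limit 540 → met
10. condition 'offers immunizations' holds; after-hours emergency contact absent → not met
Not met: 1, 2, 4, 5, 6, 7, 8, 10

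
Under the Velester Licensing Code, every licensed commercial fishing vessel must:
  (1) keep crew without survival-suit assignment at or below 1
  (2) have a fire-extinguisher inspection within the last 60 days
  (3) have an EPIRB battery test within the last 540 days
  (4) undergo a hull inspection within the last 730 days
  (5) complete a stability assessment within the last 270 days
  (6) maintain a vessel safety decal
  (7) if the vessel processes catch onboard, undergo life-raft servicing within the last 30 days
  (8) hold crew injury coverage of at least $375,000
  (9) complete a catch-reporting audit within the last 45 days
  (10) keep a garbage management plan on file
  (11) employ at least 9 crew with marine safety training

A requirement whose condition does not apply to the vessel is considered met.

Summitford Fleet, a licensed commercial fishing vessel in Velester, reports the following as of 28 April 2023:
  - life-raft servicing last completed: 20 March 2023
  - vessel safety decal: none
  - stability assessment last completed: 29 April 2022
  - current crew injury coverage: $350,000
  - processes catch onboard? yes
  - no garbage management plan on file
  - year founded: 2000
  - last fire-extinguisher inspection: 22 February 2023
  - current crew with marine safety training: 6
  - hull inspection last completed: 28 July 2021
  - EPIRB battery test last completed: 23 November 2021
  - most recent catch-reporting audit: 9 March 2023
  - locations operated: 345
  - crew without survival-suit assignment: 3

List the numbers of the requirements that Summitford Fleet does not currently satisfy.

1. crew without survival-suit assignment 3 > 1 → not met
2. fire-extinguisher inspection 65 days ago vs limit 60 → not met
3. EPIRB battery test 521 days ago vs limit 540 → met
4. hull inspection 639 days ago vs limit 730 → met
5. stability assessment 364 days ago vs limit 270 → not met
6. vessel safety decal absent → not met
7. condition 'processes catch onboard' holds; life-raft servicing 39 days ago vs limit 30 → not met
8. crew injury coverage $350,000 < $375,000 → not met
9. catch-reporting audit 50 days ago vs limit 45 → not met
10. garbage management plan absent → not met
11. crew with marine safety training 6 < 9 → not met
Not met: 1, 2, 5, 6, 7, 8, 9, 10, 11

1, 2, 5, 6, 7, 8, 9, 10, 11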